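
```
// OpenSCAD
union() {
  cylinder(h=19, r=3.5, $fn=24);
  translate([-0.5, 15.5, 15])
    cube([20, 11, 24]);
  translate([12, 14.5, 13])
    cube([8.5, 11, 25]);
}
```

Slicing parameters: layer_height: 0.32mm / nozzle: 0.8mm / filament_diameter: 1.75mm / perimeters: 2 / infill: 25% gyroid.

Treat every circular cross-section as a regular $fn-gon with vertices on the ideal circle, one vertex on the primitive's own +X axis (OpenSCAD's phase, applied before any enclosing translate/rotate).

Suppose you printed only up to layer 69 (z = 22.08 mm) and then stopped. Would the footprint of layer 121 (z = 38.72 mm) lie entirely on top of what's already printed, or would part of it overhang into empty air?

entirely on top

Compare the two slices. At z = 22.08: the cylinder is not intersected at this z (z outside [0, 19]); the 20×11 cube at (-0.5, 15.5) contributes its full rectangle (area 220.00 mm²); the cube at (12, 14.5) (footprint 8.5×11) is included at this height (area 93.50 mm²); Taking the union: the regions partially overlap — summed areas 313.50 mm² minus the doubly-counted overlap 75.00 mm² gives 238.50 mm² — area = 238.50 mm². At z = 38.72: the cylinder is not intersected at this z (z outside [0, 19]); the 20×11 cube at (-0.5, 15.5) contributes its full rectangle (area 220.00 mm²); the cube at (12, 14.5) is absent (z outside [13, 38]); Merging all regions: only the 20×11 cube at (-0.5, 15.5) is present, so the union is just that shape — area = 220.00 mm². Checking containment: the cross-section at z = 38.72 is a subset of the cross-section at z = 22.08.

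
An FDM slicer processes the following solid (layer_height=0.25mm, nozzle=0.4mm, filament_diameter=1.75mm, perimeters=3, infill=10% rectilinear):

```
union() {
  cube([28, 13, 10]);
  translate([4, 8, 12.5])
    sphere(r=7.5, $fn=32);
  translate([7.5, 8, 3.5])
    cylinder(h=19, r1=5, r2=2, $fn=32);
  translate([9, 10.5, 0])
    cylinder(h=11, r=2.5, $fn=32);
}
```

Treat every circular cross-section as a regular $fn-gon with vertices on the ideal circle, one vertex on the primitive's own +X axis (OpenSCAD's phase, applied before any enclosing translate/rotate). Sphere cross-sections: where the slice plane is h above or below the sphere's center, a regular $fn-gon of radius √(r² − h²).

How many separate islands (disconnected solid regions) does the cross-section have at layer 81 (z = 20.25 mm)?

1

At z = 20.25 mm: the cube is absent (z outside [0, 10]); the sphere at (4, 8) is absent (|z−center|=7.750 > r=7.5); the cone at (7.5, 8) contributes a regular 32-gon of circumradius 2.355 (interpolated between r1=5 and r2=2 at t=0.882); the cylinder at (9, 10.5) does not reach this height (z outside [0, 11]); Taking the union: only the cone at (7.5, 8) is present, so the union is just that shape — 1 connected region. Overall, the cross-section is a single solid region. Island count = 1.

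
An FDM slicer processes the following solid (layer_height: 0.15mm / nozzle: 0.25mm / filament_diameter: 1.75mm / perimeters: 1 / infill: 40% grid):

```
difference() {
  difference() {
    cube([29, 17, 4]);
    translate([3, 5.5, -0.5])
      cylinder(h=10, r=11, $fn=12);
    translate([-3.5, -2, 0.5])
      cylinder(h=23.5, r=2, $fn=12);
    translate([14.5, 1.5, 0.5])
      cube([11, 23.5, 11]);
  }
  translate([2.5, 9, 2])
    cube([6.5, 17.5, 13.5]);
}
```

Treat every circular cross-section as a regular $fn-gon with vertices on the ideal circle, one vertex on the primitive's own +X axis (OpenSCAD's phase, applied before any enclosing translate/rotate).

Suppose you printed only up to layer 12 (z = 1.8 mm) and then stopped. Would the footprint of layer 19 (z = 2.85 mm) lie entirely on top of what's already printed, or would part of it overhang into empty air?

entirely on top

Compare the two slices. At z = 1.8: the cube is present — its section is the full 29×17 rectangle (area 493.00 mm²); the cylinder at (3, 5.5): section is a regular 12-gon, circumradius r=11 (area = (12/2)·11.000²·sin(360°/12) = 363.00 mm²); the r=2 cylinder at (-3.5, -2) gives a regular 12-gon of circumradius 2 (constant along its height) (area = (12/2)·2.000²·sin(360°/12) = 12.00 mm²); the cube at (14.5, 1.5) is present — its section is the full 11×23.5 rectangle (area 258.50 mm²); After the difference (first − rest): starting from the 29×17 cube (493.00 mm²), the r=11 cylinder at (3, 5.5) partially overlaps it — only the 195.49 mm² overlap (of its 363.00 mm²) is removed, clipping the outline; the r=2 cylinder at (-3.5, -2) misses the remaining region (no effect); the 11×23.5 cube at (14.5, 1.5) partially overlaps it — only the 170.50 mm² overlap (of its 258.50 mm²) is removed, clipping the outline — area = 127.01 mm²; the cube at (2.5, 9) is not intersected at this z (z outside [2, 15.5]); Taking the first minus the rest: none of the subtracted shapes is present at this height, so the result so far is unchanged — area = 127.01 mm². At z = 2.85: the cube (footprint 29×17) is included at this height (area 493.00 mm²); the cylinder at (3, 5.5): section is a regular 12-gon, circumradius r=11 (area = (12/2)·11.000²·sin(360°/12) = 363.00 mm²); the r=2 cylinder at (-3.5, -2) contributes a regular 12-gon of circumradius 2 (area = (12/2)·2.000²·sin(360°/12) = 12.00 mm²); the cube at (14.5, 1.5) is present — its section is the full 11×23.5 rectangle (area 258.50 mm²); Subtracting the remaining from the first: starting from the 29×17 cube (493.00 mm²), the r=11 cylinder at (3, 5.5) partially overlaps it — only the 195.49 mm² overlap (of its 363.00 mm²) is removed, clipping the outline; the r=2 cylinder at (-3.5, -2) misses the remaining region (no effect); the 11×23.5 cube at (14.5, 1.5) partially overlaps it — only the 170.50 mm² overlap (of its 258.50 mm²) is removed, clipping the outline — area = 127.01 mm²; the cube at (2.5, 9) is present — its section is the full 6.5×17.5 rectangle (area 113.75 mm²); Taking the first minus the rest: starting from the result so far (127.01 mm²), the 6.5×17.5 cube at (2.5, 9) partially overlaps it — only the 8.20 mm² overlap (of its 113.75 mm²) is removed, clipping the outline — area = 118.81 mm². Checking containment: the cross-section at z = 2.85 is a subset of the cross-section at z = 1.8.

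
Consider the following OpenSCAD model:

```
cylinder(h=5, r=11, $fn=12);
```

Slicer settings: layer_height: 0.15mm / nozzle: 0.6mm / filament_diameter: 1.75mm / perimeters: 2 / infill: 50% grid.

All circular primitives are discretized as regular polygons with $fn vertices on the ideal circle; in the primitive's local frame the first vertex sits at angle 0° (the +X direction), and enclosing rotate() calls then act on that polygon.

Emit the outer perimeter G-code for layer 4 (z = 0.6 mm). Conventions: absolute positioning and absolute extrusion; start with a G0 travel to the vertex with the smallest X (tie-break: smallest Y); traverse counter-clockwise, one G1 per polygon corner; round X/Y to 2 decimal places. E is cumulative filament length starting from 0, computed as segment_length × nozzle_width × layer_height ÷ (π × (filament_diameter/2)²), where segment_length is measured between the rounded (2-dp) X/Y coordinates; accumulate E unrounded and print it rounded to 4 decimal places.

G0 X-11.00 Y0.00 Z0.60
G1 X-9.53 Y-5.50 E0.2130
G1 X-5.50 Y-9.53 E0.4263
G1 X0.00 Y-11.00 E0.6393
G1 X5.50 Y-9.53 E0.8523
G1 X9.53 Y-5.50 E1.0656
G1 X11.00 Y0.00 E1.2786
G1 X9.53 Y5.50 E1.4916
G1 X5.50 Y9.53 E1.7049
G1 X0.00 Y11.00 E1.9179
G1 X-5.50 Y9.53 E2.1309
G1 X-9.53 Y5.50 E2.3442
G1 X-11.00 Y0.00 E2.5572

At z = 0.6 mm: the cylinder: section is a regular 12-gon, circumradius r=11. The outline is a single polygon with 12 vertices. Extrusion per mm of travel: 0.6 × 0.15 / (π × 0.875²) = 0.037418. Accumulating E over each segment gives final E = 2.5572.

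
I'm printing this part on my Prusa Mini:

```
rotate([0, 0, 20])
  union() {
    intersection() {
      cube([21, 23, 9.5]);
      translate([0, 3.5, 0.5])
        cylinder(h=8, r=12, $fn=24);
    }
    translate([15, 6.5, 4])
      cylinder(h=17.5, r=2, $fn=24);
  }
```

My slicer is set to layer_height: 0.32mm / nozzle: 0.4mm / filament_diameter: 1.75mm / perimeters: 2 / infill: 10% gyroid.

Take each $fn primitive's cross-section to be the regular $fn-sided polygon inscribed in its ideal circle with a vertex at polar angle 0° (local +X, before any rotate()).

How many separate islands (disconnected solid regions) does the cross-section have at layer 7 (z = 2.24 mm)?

1

At z = 2.24 mm: the 21×23 cube contributes its full rectangle; the r=12 cylinder at (0, 3.5) contributes a regular 24-gon of circumradius 12; After intersecting: the r=12 cylinder at (0, 3.5) partially overlaps the 21×23 cube; clipping to the common part keeps 152.98 mm² — 1 connected region; the cylinder at (15, 6.5) is not intersected at this z (z outside [4, 21.5]); Combining (union): only the result so far is present, so the union is just that shape — 1 connected region; (whole slice rotated 20° about Z — lengths, areas and connectivity unchanged). Overall, the cross-section is a single solid region. Island count = 1.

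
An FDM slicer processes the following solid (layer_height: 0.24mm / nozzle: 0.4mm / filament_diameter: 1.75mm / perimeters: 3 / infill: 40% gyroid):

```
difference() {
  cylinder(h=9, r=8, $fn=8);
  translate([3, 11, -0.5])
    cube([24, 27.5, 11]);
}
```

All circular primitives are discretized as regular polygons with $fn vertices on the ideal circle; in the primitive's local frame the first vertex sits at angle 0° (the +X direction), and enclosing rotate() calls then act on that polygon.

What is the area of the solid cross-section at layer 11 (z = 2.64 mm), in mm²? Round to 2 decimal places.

181.02 mm²

At z = 2.64 mm: the cylinder: section is a regular 8-gon, circumradius r=8 (area = (8/2)·8.000²·sin(360°/8) = 181.02 mm²); the cube at (3, 11) is present — its section is the full 24×27.5 rectangle (area 660.00 mm²); After the difference (first − rest): starting from the r=8 cylinder (181.02 mm²), the 24×27.5 cube at (3, 11) misses the remaining region (no effect) — area = 181.02 mm². Overall, the cross-section is a single solid region. Net area = 181.02 mm².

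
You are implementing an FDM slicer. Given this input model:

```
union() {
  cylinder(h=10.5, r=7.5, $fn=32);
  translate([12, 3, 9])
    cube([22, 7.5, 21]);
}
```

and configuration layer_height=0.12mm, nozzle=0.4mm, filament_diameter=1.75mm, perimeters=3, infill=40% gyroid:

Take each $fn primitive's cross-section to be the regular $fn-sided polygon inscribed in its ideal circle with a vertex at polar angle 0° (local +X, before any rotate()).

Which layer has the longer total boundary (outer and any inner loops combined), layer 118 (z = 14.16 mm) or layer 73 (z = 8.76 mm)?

layer 118 (z = 14.16 mm)

Layer 118 (z = 14.16): the cylinder does not reach this height (z outside [0, 10.5]); the cube at (12, 3) (footprint 22×7.5) is included at this height (perimeter 59.00 mm); Combining (union): only the 22×7.5 cube at (12, 3) is present, so the union is just that shape — boundary = 59.00 mm. So its perimeter = 59.00 mm. Layer 73 (z = 8.76): the r=7.5 cylinder gives a regular 32-gon of circumradius 7.5 (constant along its height) (perimeter = 2·32·7.500·sin(180°/32) = 47.05 mm); the cube at (12, 3) is not intersected at this z (z outside [9, 30]); Combining (union): only the r=7.5 cylinder is present, so the union is just that shape — boundary = 47.05 mm. So its perimeter = 47.05 mm. Layer 118 is larger (59.00 vs 47.05 mm).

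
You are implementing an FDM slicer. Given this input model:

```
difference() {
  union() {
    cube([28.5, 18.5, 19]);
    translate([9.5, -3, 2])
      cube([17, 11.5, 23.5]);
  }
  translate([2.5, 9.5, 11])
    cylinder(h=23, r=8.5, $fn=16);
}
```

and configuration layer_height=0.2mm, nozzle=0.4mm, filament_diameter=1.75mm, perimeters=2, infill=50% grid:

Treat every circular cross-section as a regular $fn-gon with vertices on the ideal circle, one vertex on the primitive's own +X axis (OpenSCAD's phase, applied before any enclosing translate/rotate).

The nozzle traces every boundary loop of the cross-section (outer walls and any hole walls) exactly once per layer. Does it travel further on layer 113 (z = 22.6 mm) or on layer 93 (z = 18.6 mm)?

layer 93 (z = 18.6 mm)

Layer 113 (z = 22.6): the cube is not intersected at this z (z outside [0, 19]); the cube at (9.5, -3) (footprint 17×11.5) is included at this height (perimeter 57.00 mm); Taking the union: only the 17×11.5 cube at (9.5, -3) is present, so the union is just that shape — boundary = 57.00 mm; the cylinder at (2.5, 9.5): section is a regular 16-gon, circumradius r=8.5 (perimeter = 2·16·8.500·sin(180°/16) = 53.06 mm); Taking the first minus the rest: starting from the result so far, the r=8.5 cylinder at (2.5, 9.5) partially overlaps it — only the 2.97 mm² overlap (of its 221.19 mm²) is removed, clipping the outline — boundary = 56.00 mm. So its perimeter = 56.00 mm. Layer 93 (z = 18.6): the cube is present — its section is the full 28.5×18.5 rectangle (perimeter 94.00 mm); the cube at (9.5, -3) is present — its section is the full 17×11.5 rectangle (perimeter 57.00 mm); Merging all regions: the regions partially overlap (shared area 144.50 mm²), so the edge portions inside another operand are dropped and the merged outline is re-measured after clipping — boundary = 100.00 mm; the r=8.5 cylinder at (2.5, 9.5) gives a regular 16-gon of circumradius 8.5 (constant along its height) (perimeter = 2·16·8.500·sin(180°/16) = 53.06 mm); After the difference (first − rest): starting from the result so far, the r=8.5 cylinder at (2.5, 9.5) partially overlaps it — only the 151.85 mm² overlap (of its 221.19 mm²) is removed, clipping the outline — boundary = 115.62 mm. So its perimeter = 115.62 mm. Layer 93 is larger (115.62 vs 56.00 mm).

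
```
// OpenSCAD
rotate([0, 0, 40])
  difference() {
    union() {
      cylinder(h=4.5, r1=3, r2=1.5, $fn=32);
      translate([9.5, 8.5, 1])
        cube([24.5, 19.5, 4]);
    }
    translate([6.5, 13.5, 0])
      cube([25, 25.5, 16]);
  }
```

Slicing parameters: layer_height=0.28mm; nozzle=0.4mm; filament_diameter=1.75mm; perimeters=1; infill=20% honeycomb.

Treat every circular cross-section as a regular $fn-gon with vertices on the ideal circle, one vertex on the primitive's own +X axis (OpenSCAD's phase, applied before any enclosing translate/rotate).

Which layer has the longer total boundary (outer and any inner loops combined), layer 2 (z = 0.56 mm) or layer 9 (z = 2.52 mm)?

Layer 2 (z = 0.56): the cone contributes a regular 32-gon of circumradius 2.813 (interpolated between r1=3 and r2=1.5 at t=0.124) (perimeter = 2·32·2.813·sin(180°/32) = 17.65 mm); the cube at (9.5, 8.5) does not reach this height (z outside [1, 5]); Combining (union): only the cone is present, so the union is just that shape — boundary = 17.65 mm; the cube at (6.5, 13.5) (footprint 25×25.5) is included at this height (perimeter 101.00 mm); Taking the first minus the rest: starting from the result so far, the 25×25.5 cube at (6.5, 13.5) misses the remaining region (no effect) — boundary = 17.65 mm; (rotated 40° about Z; rotation is an isometry so areas/perimeters/island counts are preserved). So its perimeter = 17.65 mm. Layer 9 (z = 2.52): the cone contributes a regular 32-gon of circumradius 2.160 (interpolated between r1=3 and r2=1.5 at t=0.560) (perimeter = 2·32·2.160·sin(180°/32) = 13.55 mm); the cube at (9.5, 8.5) (footprint 24.5×19.5) is included at this height (perimeter 88.00 mm); Taking the union: the 2 present regions are separate (no shared area or edge), so areas and boundary lengths simply add and each stays a separate island — boundary = 101.55 mm; the cube at (6.5, 13.5) (footprint 25×25.5) is included at this height (perimeter 101.00 mm); After the difference (first − rest): starting from that combined region, the 25×25.5 cube at (6.5, 13.5) partially overlaps it — only the 319.00 mm² overlap (of its 637.50 mm²) is removed, clipping the outline — boundary = 101.55 mm; (rotated 40° about Z; rotation is an isometry so areas/perimeters/island counts are preserved). So its perimeter = 101.55 mm. Layer 9 is larger (101.55 vs 17.65 mm).

layer 9 (z = 2.52 mm)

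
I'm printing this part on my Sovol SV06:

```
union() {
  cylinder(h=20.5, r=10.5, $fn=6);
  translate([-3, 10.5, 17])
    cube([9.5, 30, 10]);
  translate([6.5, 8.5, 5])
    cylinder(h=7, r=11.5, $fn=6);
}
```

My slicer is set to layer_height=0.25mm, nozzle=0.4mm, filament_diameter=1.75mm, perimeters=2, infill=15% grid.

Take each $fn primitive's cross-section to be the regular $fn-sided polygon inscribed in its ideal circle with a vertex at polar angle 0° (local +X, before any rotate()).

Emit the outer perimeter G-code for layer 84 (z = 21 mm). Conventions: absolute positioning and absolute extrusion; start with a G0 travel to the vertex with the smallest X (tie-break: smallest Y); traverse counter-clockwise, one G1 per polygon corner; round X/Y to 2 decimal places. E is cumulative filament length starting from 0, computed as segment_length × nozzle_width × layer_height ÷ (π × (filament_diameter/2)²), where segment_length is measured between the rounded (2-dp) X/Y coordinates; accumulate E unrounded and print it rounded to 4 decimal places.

At z = 21 mm: the cylinder is absent (z outside [0, 20.5]); the 9.5×30 cube at (-3, 10.5) contributes its full rectangle; the cylinder at (6.5, 8.5) does not reach this height (z outside [5, 12]); Combining (union): only the 9.5×30 cube at (-3, 10.5) is present, so the union is just that shape — 1 connected region. The outline is a single polygon with 4 vertices. Extrusion per mm of travel: 0.4 × 0.25 / (π × 0.875²) = 0.041575. Accumulating E over each segment gives final E = 3.2844.

G0 X-3.00 Y10.50 Z21.00
G1 X6.50 Y10.50 E0.3950
G1 X6.50 Y40.50 E1.6422
G1 X-3.00 Y40.50 E2.0372
G1 X-3.00 Y10.50 E3.2844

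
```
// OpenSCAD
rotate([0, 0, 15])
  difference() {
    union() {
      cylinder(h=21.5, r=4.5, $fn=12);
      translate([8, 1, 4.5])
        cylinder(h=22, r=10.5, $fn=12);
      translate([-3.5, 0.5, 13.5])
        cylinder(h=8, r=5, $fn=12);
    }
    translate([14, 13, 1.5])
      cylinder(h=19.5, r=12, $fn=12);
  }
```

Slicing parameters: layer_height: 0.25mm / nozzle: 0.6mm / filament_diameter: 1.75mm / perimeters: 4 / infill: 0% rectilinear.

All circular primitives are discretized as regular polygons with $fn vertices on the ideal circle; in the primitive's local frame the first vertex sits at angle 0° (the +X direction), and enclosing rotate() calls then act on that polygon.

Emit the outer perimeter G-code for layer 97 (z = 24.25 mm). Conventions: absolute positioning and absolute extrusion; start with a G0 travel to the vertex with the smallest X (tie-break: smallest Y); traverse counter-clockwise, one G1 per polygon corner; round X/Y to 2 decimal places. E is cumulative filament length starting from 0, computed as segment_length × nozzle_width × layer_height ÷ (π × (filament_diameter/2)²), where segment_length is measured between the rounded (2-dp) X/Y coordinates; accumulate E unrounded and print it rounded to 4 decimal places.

G0 X-2.67 Y0.32 Z24.25
G1 X0.04 Y-4.39 E0.3389
G1 X4.75 Y-7.11 E0.6781
G1 X10.19 Y-7.11 E1.0173
G1 X14.89 Y-4.39 E1.3560
G1 X17.61 Y0.32 E1.6952
G1 X17.61 Y5.75 E2.0338
G1 X14.89 Y10.46 E2.3730
G1 X10.19 Y13.18 E2.7116
G1 X4.75 Y13.18 E3.0509
G1 X0.04 Y10.46 E3.3901
G1 X-2.67 Y5.75 E3.7290
G1 X-2.67 Y0.32 E4.0676

At z = 24.25 mm: the cylinder is not intersected at this z (z outside [0, 21.5]); the cylinder at (8, 1): section is a regular 12-gon, circumradius r=10.5; the cylinder at (-3.5, 0.5) is absent (z outside [13.5, 21.5]); Combining (union): only the r=10.5 cylinder at (8, 1) is present, so the union is just that shape — 1 connected region; the cylinder at (14, 13) is not intersected at this z (z outside [1.5, 21]); Taking the first minus the rest: none of the subtracted shapes is present at this height, so that combined region is unchanged — 1 connected region; (rotated 15° about Z; rotation is an isometry so areas/perimeters/island counts are preserved). The outline is a single polygon with 12 vertices. Extrusion per mm of travel: 0.6 × 0.25 / (π × 0.875²) = 0.062363. Accumulating E over each segment gives final E = 4.0676.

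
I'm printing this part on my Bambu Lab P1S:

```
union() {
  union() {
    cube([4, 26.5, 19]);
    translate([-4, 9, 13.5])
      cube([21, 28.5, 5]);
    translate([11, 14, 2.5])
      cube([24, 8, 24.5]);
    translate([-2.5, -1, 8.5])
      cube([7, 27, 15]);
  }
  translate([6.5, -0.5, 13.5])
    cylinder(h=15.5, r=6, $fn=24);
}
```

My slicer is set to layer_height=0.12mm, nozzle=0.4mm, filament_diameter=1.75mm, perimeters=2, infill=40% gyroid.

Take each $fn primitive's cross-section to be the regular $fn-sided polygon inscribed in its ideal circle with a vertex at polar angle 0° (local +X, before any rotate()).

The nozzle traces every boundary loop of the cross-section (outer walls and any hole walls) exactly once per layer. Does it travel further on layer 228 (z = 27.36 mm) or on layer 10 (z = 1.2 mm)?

Layer 228 (z = 27.36): the cube is absent (z outside [0, 19]); the cube at (-4, 9) is absent (z outside [13.5, 18.5]); the cube at (11, 14) is absent (z outside [2.5, 27]); the cube at (-2.5, -1) is not intersected at this z (z outside [8.5, 23.5]); Taking the union: nothing is present at this height; the cylinder at (6.5, -0.5): section is a regular 24-gon, circumradius r=6 (perimeter = 2·24·6.000·sin(180°/24) = 37.59 mm); Merging all regions: only the r=6 cylinder at (6.5, -0.5) is present, so the union is just that shape — boundary = 37.59 mm. So its perimeter = 37.59 mm. Layer 10 (z = 1.2): the 4×26.5 cube contributes its full rectangle (perimeter 61.00 mm); the cube at (-4, 9) does not reach this height (z outside [13.5, 18.5]); the cube at (11, 14) does not reach this height (z outside [2.5, 27]); the cube at (-2.5, -1) is not intersected at this z (z outside [8.5, 23.5]); Combining (union): only the 4×26.5 cube is present, so the union is just that shape — boundary = 61.00 mm; the cylinder at (6.5, -0.5) is not intersected at this z (z outside [13.5, 29]); Merging all regions: only that combined region is present, so the union is just that shape — boundary = 61.00 mm. So its perimeter = 61.00 mm. Layer 10 is larger (61.00 vs 37.59 mm).

layer 10 (z = 1.2 mm)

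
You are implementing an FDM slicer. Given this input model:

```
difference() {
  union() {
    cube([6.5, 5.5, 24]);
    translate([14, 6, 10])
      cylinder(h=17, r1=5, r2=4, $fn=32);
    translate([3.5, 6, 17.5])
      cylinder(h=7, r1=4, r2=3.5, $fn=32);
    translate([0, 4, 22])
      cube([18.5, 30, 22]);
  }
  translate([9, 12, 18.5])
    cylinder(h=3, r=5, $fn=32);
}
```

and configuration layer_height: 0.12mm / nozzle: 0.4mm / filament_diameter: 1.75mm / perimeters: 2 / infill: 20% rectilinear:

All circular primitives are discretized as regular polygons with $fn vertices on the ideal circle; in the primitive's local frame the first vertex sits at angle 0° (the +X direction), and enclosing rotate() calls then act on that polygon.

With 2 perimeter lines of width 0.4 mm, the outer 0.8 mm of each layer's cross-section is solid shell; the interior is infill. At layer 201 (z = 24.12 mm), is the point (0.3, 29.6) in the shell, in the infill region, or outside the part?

shell

At z = 24.12 mm: the cube is absent (z outside [0, 24]); the cone at (14, 6) contributes a regular 32-gon of circumradius 4.169 (interpolated between r1=5 and r2=4 at t=0.831); the cone at (3.5, 6) contributes a regular 32-gon of circumradius 3.527 (interpolated between r1=4 and r2=3.5 at t=0.946); the cube at (0, 4) (footprint 18.5×30) is included at this height; Merging all regions: the regions partially overlap (shared area 75.76 mm²), so overlapping operands fuse into one piece — 1 connected region; the cylinder at (9, 12) is absent (z outside [18.5, 21.5]); Taking the first minus the rest: none of the subtracted shapes is present at this height, so that combined region is unchanged — 1 connected region. Overall, the cross-section is a single solid region. The nearest boundary edge runs (0.00, 6.28)→(0.00, 34.00); distance from the point to it = 0.30 mm. The point is inside the cross-section, 0.30 mm from the nearest boundary — within the 0.8 mm shell band (2 × 0.4).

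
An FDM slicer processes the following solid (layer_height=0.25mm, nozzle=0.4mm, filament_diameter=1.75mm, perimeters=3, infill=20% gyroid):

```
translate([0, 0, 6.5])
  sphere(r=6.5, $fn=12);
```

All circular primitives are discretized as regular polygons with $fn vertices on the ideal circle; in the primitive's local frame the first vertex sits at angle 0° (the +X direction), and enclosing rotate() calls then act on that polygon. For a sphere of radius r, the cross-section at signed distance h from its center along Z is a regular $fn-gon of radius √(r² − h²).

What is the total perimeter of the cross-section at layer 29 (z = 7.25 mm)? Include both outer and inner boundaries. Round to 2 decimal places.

40.11 mm

At z = 7.25 mm: the r=6.5 sphere contributes a regular 12-gon of circumradius √(6.5²−0.75²) = 6.457 (perimeter = 2·12·6.457·sin(180°/12) = 40.11 mm). Overall, the cross-section is a single solid region. Total boundary length (outer) = 40.11 mm.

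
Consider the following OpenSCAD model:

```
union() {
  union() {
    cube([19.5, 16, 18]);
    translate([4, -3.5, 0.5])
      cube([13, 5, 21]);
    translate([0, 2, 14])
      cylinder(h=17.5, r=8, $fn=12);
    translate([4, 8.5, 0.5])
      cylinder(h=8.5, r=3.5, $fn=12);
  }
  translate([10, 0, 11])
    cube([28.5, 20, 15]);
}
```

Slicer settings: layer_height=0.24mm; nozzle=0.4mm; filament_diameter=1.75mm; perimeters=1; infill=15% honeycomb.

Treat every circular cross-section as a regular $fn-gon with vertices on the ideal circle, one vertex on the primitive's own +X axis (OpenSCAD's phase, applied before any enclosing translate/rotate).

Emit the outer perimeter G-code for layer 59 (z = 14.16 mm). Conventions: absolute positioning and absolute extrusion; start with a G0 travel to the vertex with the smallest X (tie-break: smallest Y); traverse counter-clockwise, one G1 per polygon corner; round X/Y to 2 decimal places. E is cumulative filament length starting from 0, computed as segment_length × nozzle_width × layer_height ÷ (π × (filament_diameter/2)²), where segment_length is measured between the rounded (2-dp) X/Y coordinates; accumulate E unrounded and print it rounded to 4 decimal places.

At z = 14.16 mm: the cube (footprint 19.5×16) is included at this height; the cube at (4, -3.5) is present — its section is the full 13×5 rectangle; the r=8 cylinder at (0, 2) contributes a regular 12-gon of circumradius 8; the cylinder at (4, 8.5) is not intersected at this z (z outside [0.5, 9]); Taking the union: the regions partially overlap (shared area 92.62 mm²), so overlapping operands fuse into one piece — 1 connected region; the cube at (10, 0) (footprint 28.5×20) is included at this height; Combining (union): the regions partially overlap (shared area 152.00 mm²), so overlapping operands fuse into one piece — 1 connected region. The outline is a single polygon with 16 vertices. Extrusion per mm of travel: 0.4 × 0.24 / (π × 0.875²) = 0.039912. Accumulating E over each segment gives final E = 5.4314.

G0 X-8.00 Y2.00 Z14.16
G1 X-6.93 Y-2.00 E0.1653
G1 X-4.00 Y-4.93 E0.3306
G1 X0.00 Y-6.00 E0.4959
G1 X4.00 Y-4.93 E0.6612
G1 X5.43 Y-3.50 E0.7419
G1 X17.00 Y-3.50 E1.2037
G1 X17.00 Y0.00 E1.3434
G1 X38.50 Y0.00 E2.2015
G1 X38.50 Y20.00 E2.9997
G1 X10.00 Y20.00 E4.1372
G1 X10.00 Y16.00 E4.2969
G1 X0.00 Y16.00 E4.6960
G1 X0.00 Y10.00 E4.9355
G1 X-4.00 Y8.93 E5.1007
G1 X-6.93 Y6.00 E5.2661
G1 X-8.00 Y2.00 E5.4314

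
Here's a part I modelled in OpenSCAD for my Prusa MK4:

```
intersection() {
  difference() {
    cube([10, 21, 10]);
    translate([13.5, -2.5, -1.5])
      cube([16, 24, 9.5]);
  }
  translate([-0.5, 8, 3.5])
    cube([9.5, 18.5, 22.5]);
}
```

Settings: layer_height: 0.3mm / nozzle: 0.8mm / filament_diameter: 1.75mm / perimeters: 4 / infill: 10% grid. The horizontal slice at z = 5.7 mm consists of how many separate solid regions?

1

At z = 5.7 mm: the cube (footprint 10×21) is included at this height; the cube at (13.5, -2.5) is present — its section is the full 16×24 rectangle; After the difference (first − rest): starting from the 10×21 cube, the 16×24 cube at (13.5, -2.5) misses the remaining region (no effect) — 1 connected region; the 9.5×18.5 cube at (-0.5, 8) contributes its full rectangle; Taking the intersection: the 9.5×18.5 cube at (-0.5, 8) partially overlaps the result so far; clipping to the common part keeps 117.00 mm² — 1 connected region. The result has 1 disconnected region.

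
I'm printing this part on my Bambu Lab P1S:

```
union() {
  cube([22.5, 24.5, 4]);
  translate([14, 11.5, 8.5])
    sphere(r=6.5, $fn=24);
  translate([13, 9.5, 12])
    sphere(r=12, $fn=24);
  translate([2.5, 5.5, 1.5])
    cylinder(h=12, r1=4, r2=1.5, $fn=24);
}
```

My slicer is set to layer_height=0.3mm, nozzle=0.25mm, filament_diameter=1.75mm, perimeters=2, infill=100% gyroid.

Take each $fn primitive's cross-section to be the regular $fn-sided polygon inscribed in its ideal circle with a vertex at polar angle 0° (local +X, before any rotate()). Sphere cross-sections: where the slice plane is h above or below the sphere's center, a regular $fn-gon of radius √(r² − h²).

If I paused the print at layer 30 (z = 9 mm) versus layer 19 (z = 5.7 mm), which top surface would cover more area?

Layer 30 (z = 9): the cube does not reach this height (z outside [0, 4]); the sphere at (14, 11.5): section is a regular 24-gon, circumradius = √(r²−h²) = √(6.5²−0.5²) = 6.481 (area = (24/2)·6.481²·sin(360°/24) = 130.44 mm²); the r=12 sphere at (13, 9.5) contributes a regular 24-gon of circumradius √(12²−3²) = 11.619 (area = (24/2)·11.619²·sin(360°/24) = 419.29 mm²); the cone at (2.5, 5.5) contributes a regular 24-gon of circumradius 2.438 (interpolated between r1=4 and r2=1.5 at t=0.625) (area = (24/2)·2.438²·sin(360°/24) = 18.45 mm²); Combining (union): the regions partially overlap — summed areas 568.18 mm² minus the doubly-counted overlap 140.82 mm² gives 427.37 mm² — area = 427.37 mm². So its area = 427.37 mm². Layer 19 (z = 5.7): the cube is absent (z outside [0, 4]); the r=6.5 sphere at (14, 11.5) contributes a regular 24-gon of circumradius √(6.5²−2.8²) = 5.866 (area = (24/2)·5.866²·sin(360°/24) = 106.87 mm²); the r=12 sphere at (13, 9.5) contributes a regular 24-gon of circumradius √(12²−6.3²) = 10.213 (area = (24/2)·10.213²·sin(360°/24) = 323.97 mm²); the cone at (2.5, 5.5) (r1=4→r2=1.5) has section circumradius 3.125 here — a regular 24-gon (area = (24/2)·3.125²·sin(360°/24) = 30.33 mm²); Combining (union): the regions partially overlap — summed areas 461.17 mm² minus the doubly-counted overlap 114.70 mm² gives 346.47 mm² — area = 346.47 mm². So its area = 346.47 mm². Layer 30 is larger (427.37 vs 346.47 mm²).

layer 30 (z = 9 mm)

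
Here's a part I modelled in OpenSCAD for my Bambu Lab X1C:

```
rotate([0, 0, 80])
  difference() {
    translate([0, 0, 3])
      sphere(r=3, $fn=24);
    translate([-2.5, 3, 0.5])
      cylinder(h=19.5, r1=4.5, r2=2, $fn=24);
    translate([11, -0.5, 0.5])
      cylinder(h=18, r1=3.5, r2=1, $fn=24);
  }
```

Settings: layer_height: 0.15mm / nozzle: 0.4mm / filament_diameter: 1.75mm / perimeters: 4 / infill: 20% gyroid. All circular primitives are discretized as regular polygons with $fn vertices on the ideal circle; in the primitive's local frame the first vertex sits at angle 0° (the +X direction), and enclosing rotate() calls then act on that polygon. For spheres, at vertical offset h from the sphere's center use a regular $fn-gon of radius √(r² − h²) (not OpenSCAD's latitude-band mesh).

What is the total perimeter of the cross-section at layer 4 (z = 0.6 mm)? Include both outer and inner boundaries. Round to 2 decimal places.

At z = 0.6 mm: the r=3 sphere contributes a regular 24-gon of circumradius √(3²−2.4²) = 1.800 (perimeter = 2·24·1.800·sin(180°/24) = 11.28 mm); the cone at (-2.5, 3): at t=0.005 of its height the radius interpolates to r₁+(r₂−r₁)t = 4.487, giving a regular 24-gon of that circumradius (perimeter = 2·24·4.487·sin(180°/24) = 28.11 mm); the cone at (11, -0.5) contributes a regular 24-gon of circumradius 3.486 (interpolated between r1=3.5 and r2=1 at t=0.006) (perimeter = 2·24·3.486·sin(180°/24) = 21.84 mm); Taking the first minus the rest: starting from the r=3 sphere, the cone at (-2.5, 3) partially overlaps it — only the 6.58 mm² overlap (of its 62.54 mm²) is removed, clipping the outline; the cone at (11, -0.5) misses the remaining region (no effect) — boundary = 8.92 mm; (whole slice rotated 80° about Z — lengths, areas and connectivity unchanged). Overall, the cross-section is a single solid region. Total boundary length (outer) = 8.92 mm.

8.92 mm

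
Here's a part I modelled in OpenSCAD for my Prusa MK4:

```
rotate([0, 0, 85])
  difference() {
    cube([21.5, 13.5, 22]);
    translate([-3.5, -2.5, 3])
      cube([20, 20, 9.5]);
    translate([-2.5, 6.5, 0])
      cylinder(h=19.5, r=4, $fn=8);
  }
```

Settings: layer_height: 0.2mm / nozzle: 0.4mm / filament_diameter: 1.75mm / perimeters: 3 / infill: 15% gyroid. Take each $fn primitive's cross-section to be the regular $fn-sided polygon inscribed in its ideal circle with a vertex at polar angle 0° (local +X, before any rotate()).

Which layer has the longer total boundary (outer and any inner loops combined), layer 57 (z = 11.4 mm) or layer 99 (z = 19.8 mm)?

layer 99 (z = 19.8 mm)

Layer 57 (z = 11.4): the cube (footprint 21.5×13.5) is included at this height (perimeter 70.00 mm); the cube at (-3.5, -2.5) is present — its section is the full 20×20 rectangle (perimeter 80.00 mm); the r=4 cylinder at (-2.5, 6.5) gives a regular 8-gon of circumradius 4 (constant along its height) (perimeter = 2·8·4.000·sin(180°/8) = 24.49 mm); After the difference (first − rest): starting from the 21.5×13.5 cube, the 20×20 cube at (-3.5, -2.5) partially overlaps it — only the 222.75 mm² overlap (of its 400.00 mm²) is removed, clipping the outline; the r=4 cylinder at (-2.5, 6.5) misses the remaining region (no effect) — boundary = 37.00 mm; (whole slice rotated 85° about Z — lengths, areas and connectivity unchanged). So its perimeter = 37.00 mm. Layer 99 (z = 19.8): the cube is present — its section is the full 21.5×13.5 rectangle (perimeter 70.00 mm); the cube at (-3.5, -2.5) does not reach this height (z outside [3, 12.5]); the cylinder at (-2.5, 6.5) does not reach this height (z outside [0, 19.5]); After the difference (first − rest): none of the subtracted shapes is present at this height, so the 21.5×13.5 cube is unchanged — boundary = 70.00 mm; (whole slice rotated 85° about Z — lengths, areas and connectivity unchanged). So its perimeter = 70.00 mm. Layer 99 is larger (70.00 vs 37.00 mm).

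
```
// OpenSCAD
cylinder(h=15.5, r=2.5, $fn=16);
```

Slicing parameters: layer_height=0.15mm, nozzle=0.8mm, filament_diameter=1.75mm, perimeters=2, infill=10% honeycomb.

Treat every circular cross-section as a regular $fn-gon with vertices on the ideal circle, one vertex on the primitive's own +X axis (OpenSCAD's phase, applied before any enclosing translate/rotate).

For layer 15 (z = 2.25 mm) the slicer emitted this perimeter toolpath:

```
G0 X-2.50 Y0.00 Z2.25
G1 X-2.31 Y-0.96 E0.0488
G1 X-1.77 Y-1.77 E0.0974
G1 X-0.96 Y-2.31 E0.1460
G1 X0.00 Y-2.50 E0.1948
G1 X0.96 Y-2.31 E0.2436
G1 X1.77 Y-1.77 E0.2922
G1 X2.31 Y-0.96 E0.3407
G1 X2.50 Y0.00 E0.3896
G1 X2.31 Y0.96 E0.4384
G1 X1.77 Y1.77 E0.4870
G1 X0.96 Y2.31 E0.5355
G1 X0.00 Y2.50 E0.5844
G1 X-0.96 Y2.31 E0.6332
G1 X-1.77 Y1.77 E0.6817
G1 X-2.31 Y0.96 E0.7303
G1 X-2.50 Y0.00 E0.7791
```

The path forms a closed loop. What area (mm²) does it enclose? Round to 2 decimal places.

Apply the shoelace formula to the sequence of (X, Y) vertices; enclosed area = 19.16 mm².

19.16 mm²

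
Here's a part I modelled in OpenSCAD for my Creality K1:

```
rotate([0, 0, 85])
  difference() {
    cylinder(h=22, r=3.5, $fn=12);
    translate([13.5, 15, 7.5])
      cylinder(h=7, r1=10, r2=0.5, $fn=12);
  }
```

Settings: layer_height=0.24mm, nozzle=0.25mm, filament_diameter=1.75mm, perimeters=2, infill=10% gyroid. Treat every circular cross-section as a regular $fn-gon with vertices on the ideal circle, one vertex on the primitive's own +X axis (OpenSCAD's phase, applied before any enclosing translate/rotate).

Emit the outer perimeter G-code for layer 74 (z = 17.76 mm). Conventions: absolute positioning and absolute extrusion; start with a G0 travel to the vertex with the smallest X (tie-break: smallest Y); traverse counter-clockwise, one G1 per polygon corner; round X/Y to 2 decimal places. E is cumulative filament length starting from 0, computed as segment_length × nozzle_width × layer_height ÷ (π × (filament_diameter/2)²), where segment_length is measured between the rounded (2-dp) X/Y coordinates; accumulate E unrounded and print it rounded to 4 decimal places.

G0 X-3.49 Y0.31 Z17.76
G1 X-3.17 Y-1.48 E0.0454
G1 X-2.01 Y-2.87 E0.0905
G1 X-0.31 Y-3.49 E0.1357
G1 X1.48 Y-3.17 E0.1810
G1 X2.87 Y-2.01 E0.2262
G1 X3.49 Y-0.31 E0.2713
G1 X3.17 Y1.48 E0.3167
G1 X2.01 Y2.87 E0.3618
G1 X0.31 Y3.49 E0.4070
G1 X-1.48 Y3.17 E0.4523
G1 X-2.87 Y2.01 E0.4975
G1 X-3.49 Y0.31 E0.5426

At z = 17.76 mm: the cylinder: section is a regular 12-gon, circumradius r=3.5; the cone at (13.5, 15) is not intersected at this z (z outside [7.5, 14.5]); Subtracting the remaining from the first: none of the subtracted shapes is present at this height, so the r=3.5 cylinder is unchanged — 1 connected region; (whole slice rotated 85° about Z — lengths, areas and connectivity unchanged). The outline is a single polygon with 12 vertices. Extrusion per mm of travel: 0.25 × 0.24 / (π × 0.875²) = 0.024945. Accumulating E over each segment gives final E = 0.5426.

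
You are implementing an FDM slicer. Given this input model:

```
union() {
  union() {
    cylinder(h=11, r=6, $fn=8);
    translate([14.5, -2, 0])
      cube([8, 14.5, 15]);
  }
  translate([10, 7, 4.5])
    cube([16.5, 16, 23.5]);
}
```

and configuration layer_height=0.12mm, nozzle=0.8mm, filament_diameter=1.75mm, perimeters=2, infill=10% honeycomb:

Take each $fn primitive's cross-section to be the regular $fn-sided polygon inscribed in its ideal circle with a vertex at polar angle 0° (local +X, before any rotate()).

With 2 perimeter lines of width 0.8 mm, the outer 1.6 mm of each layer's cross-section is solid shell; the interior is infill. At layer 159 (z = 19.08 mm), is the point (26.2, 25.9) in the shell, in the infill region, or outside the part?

At z = 19.08 mm: the cylinder is not intersected at this z (z outside [0, 11]); the cube at (14.5, -2) is not intersected at this z (z outside [0, 15]); Merging all regions: nothing is present at this height; the cube at (10, 7) (footprint 16.5×16) is included at this height; Merging all regions: only the 16.5×16 cube at (10, 7) is present, so the union is just that shape — 1 connected region. Overall, the cross-section is a single solid region. The nearest boundary edge runs (26.50, 23.00)→(10.00, 23.00); distance from the point to it = 2.90 mm. The point is not inside any of the regions above, so it lies outside the cross-section (2.90 mm from the nearest boundary).

outside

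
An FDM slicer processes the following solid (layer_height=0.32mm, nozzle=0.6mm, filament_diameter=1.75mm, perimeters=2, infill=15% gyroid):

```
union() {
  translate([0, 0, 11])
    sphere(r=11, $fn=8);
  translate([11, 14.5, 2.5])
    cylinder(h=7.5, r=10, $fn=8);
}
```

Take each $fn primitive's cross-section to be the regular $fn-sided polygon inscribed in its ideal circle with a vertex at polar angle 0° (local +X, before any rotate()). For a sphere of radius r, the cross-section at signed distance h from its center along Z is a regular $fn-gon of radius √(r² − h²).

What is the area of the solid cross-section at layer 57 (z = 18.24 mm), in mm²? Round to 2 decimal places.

At z = 18.24 mm: the sphere: section is a regular 8-gon, circumradius = √(r²−h²) = √(11²−7.24²) = 8.281 (area = (8/2)·8.281²·sin(360°/8) = 193.98 mm²); the cylinder at (11, 14.5) is not intersected at this z (z outside [2.5, 10]); Merging all regions: only the r=11 sphere is present, so the union is just that shape — area = 193.98 mm². Overall, the cross-section is a single solid region. Net area = 193.98 mm².

193.98 mm²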